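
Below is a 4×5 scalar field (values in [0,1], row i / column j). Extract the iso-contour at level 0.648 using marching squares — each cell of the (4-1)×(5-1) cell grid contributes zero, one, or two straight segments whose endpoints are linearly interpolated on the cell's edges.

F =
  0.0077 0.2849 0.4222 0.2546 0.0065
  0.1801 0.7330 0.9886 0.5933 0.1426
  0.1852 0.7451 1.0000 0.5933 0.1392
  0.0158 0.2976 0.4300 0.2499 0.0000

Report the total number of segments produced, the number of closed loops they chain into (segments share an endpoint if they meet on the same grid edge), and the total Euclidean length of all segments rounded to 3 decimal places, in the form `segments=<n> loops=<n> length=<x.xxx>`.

segments=8 loops=1 length=6.795

cell (0,0): code 0100 → (0.810,1.000)–(1.000,0.846)
cell (0,1): code 1100 → (0.399,2.000)–(0.810,1.000)
cell (0,2): code 1000 → (1.000,2.862)–(0.399,2.000)
cell (1,0): code 0110 → (1.000,0.846)–(2.000,0.827)
cell (1,2): code 1001 → (2.000,2.866)–(1.000,2.862)
cell (2,0): code 0010 → (2.000,0.827)–(2.217,1.000)
cell (2,1): code 0011 → (2.217,1.000)–(2.618,2.000)
cell (2,2): code 0001 → (2.618,2.000)–(2.000,2.866)
total: 8 segments, chained into 1 closed loop(s), length Σ = 6.794741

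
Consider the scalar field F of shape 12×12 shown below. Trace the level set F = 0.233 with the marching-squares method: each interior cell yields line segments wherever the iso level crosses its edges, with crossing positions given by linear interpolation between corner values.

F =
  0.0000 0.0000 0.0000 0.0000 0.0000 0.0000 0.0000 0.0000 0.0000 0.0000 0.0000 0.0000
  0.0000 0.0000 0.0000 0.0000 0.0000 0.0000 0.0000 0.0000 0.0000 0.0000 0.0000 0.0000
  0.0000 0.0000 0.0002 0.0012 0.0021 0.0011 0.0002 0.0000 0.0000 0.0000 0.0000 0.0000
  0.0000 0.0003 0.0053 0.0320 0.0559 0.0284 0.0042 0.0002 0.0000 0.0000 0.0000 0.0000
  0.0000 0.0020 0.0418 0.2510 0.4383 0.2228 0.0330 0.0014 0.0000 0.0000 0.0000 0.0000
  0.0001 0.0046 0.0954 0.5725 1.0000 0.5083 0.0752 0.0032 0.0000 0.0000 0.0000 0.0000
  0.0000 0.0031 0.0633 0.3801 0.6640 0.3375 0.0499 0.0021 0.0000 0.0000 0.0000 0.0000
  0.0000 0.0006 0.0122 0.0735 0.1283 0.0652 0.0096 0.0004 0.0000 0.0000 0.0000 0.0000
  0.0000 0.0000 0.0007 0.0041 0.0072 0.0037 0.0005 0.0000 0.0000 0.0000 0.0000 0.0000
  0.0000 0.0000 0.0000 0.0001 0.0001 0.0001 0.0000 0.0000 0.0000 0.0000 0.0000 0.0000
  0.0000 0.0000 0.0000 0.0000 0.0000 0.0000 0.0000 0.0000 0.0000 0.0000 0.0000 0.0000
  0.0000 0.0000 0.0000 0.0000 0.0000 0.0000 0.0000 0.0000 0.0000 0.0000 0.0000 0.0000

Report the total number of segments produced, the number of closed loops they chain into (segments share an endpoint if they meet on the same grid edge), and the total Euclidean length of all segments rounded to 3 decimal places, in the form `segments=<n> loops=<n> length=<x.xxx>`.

segments=12 loops=1 length=10.104

cell (3,2): code 0100 → (3.918,3.000)–(4.000,2.914)
cell (3,3): code 1100 → (3.463,4.000)–(3.918,3.000)
cell (3,4): code 1000 → (4.000,4.953)–(3.463,4.000)
cell (4,2): code 0110 → (4.000,2.914)–(5.000,2.288)
cell (4,4): code 1101 → (4.036,5.000)–(4.000,4.953)
cell (4,5): code 1000 → (5.000,5.636)–(4.036,5.000)
cell (5,2): code 0110 → (5.000,2.288)–(6.000,2.536)
cell (5,5): code 1001 → (6.000,5.363)–(5.000,5.636)
cell (6,2): code 0010 → (6.000,2.536)–(6.480,3.000)
cell (6,3): code 0011 → (6.480,3.000)–(6.805,4.000)
cell (6,4): code 0011 → (6.805,4.000)–(6.384,5.000)
cell (6,5): code 0001 → (6.384,5.000)–(6.000,5.363)
total: 12 segments, chained into 1 closed loop(s), length Σ = 10.103845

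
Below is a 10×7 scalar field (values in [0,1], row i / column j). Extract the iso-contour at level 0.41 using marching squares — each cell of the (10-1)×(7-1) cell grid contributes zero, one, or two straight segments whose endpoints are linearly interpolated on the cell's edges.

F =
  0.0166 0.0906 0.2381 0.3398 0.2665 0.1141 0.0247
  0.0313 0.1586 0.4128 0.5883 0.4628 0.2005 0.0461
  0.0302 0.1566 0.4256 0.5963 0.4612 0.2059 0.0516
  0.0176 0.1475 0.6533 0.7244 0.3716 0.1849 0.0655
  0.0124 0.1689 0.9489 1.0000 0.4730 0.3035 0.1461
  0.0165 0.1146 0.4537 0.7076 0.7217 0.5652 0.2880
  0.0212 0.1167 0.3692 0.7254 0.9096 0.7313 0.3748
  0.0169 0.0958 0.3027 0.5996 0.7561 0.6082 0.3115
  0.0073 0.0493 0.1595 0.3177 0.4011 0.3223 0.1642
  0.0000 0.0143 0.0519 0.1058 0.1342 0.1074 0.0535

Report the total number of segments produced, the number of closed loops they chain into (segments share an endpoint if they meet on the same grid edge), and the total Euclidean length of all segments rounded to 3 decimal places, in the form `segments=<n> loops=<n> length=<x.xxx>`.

cell (0,1): code 0100 → (0.984,2.000)–(1.000,1.989)
cell (0,2): code 1100 → (0.282,3.000)–(0.984,2.000)
cell (0,3): code 1100 → (0.731,4.000)–(0.282,3.000)
cell (0,4): code 1000 → (1.000,4.201)–(0.731,4.000)
cell (1,1): code 0110 → (1.000,1.989)–(2.000,1.942)
cell (1,4): code 1001 → (2.000,4.201)–(1.000,4.201)
cell (2,1): code 0110 → (2.000,1.942)–(3.000,1.519)
cell (2,3): code 1011 → (3.000,3.891)–(2.571,4.000)
cell (2,4): code 0001 → (2.571,4.000)–(2.000,4.201)
cell (3,1): code 0110 → (3.000,1.519)–(4.000,1.309)
cell (3,3): code 1101 → (3.379,4.000)–(3.000,3.891)
cell (3,4): code 1000 → (4.000,4.372)–(3.379,4.000)
cell (4,1): code 0110 → (4.000,1.309)–(5.000,1.871)
cell (4,4): code 1101 → (4.407,5.000)–(4.000,4.372)
cell (4,5): code 1000 → (5.000,5.560)–(4.407,5.000)
cell (5,1): code 0010 → (5.000,1.871)–(5.517,2.000)
cell (5,2): code 0111 → (5.517,2.000)–(6.000,2.115)
cell (5,5): code 1001 → (6.000,5.901)–(5.000,5.560)
cell (6,2): code 0110 → (6.000,2.115)–(7.000,2.361)
cell (6,5): code 1001 → (7.000,5.668)–(6.000,5.901)
cell (7,2): code 0010 → (7.000,2.361)–(7.673,3.000)
cell (7,3): code 0011 → (7.673,3.000)–(7.975,4.000)
cell (7,4): code 0011 → (7.975,4.000)–(7.693,5.000)
cell (7,5): code 0001 → (7.693,5.000)–(7.000,5.668)
total: 24 segments, chained into 1 closed loop(s), length Σ = 19.775210

segments=24 loops=1 length=19.775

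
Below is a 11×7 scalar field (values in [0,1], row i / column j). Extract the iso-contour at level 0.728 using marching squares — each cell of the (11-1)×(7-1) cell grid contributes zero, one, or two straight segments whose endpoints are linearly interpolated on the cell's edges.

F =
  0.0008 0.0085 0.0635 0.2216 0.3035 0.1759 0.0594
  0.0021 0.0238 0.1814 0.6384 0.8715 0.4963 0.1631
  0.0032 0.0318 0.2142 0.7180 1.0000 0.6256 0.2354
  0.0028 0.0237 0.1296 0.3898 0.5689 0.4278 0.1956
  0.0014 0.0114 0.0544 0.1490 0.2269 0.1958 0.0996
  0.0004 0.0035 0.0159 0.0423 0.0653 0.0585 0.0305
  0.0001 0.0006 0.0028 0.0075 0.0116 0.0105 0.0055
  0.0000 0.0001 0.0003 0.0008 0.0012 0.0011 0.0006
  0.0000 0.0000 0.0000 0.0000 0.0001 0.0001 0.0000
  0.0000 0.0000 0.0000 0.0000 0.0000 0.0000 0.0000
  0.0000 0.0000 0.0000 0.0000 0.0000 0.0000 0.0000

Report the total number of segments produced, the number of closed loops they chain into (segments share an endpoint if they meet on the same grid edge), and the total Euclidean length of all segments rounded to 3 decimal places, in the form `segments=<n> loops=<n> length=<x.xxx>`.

segments=6 loops=1 length=5.355

cell (0,3): code 0100 → (0.747,4.000)–(1.000,3.384)
cell (0,4): code 1000 → (1.000,4.382)–(0.747,4.000)
cell (1,3): code 0110 → (1.000,3.384)–(2.000,3.035)
cell (1,4): code 1001 → (2.000,4.726)–(1.000,4.382)
cell (2,3): code 0010 → (2.000,3.035)–(2.631,4.000)
cell (2,4): code 0001 → (2.631,4.000)–(2.000,4.726)
total: 6 segments, chained into 1 closed loop(s), length Σ = 5.355266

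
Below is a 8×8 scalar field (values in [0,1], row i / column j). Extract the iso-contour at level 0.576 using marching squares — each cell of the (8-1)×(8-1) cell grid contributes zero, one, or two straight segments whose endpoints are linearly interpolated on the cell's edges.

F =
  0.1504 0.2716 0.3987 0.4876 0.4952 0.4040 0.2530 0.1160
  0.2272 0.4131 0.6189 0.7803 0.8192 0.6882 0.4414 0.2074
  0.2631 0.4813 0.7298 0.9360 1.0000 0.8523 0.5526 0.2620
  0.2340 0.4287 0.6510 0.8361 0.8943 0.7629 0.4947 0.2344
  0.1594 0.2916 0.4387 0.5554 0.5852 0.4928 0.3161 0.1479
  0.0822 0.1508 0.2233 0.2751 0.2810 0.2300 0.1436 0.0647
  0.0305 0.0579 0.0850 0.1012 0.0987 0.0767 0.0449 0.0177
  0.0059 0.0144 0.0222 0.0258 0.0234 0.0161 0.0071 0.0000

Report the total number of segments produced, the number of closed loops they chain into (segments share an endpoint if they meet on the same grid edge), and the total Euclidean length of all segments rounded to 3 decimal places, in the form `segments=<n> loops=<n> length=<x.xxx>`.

segments=16 loops=1 length=13.003

cell (0,1): code 0100 → (0.805,2.000)–(1.000,1.792)
cell (0,2): code 1100 → (0.302,3.000)–(0.805,2.000)
cell (0,3): code 1100 → (0.249,4.000)–(0.302,3.000)
cell (0,4): code 1100 → (0.605,5.000)–(0.249,4.000)
cell (0,5): code 1000 → (1.000,5.455)–(0.605,5.000)
cell (1,1): code 0110 → (1.000,1.792)–(2.000,1.381)
cell (1,5): code 1001 → (2.000,5.922)–(1.000,5.455)
cell (2,1): code 0110 → (2.000,1.381)–(3.000,1.663)
cell (2,5): code 1001 → (3.000,5.697)–(2.000,5.922)
cell (3,1): code 0010 → (3.000,1.663)–(3.353,2.000)
cell (3,2): code 0011 → (3.353,2.000)–(3.927,3.000)
cell (3,3): code 0111 → (3.927,3.000)–(4.000,3.691)
cell (3,4): code 1011 → (4.000,4.100)–(3.692,5.000)
cell (3,5): code 0001 → (3.692,5.000)–(3.000,5.697)
cell (4,3): code 0010 → (4.000,3.691)–(4.030,4.000)
cell (4,4): code 0001 → (4.030,4.000)–(4.000,4.100)
total: 16 segments, chained into 1 closed loop(s), length Σ = 13.002679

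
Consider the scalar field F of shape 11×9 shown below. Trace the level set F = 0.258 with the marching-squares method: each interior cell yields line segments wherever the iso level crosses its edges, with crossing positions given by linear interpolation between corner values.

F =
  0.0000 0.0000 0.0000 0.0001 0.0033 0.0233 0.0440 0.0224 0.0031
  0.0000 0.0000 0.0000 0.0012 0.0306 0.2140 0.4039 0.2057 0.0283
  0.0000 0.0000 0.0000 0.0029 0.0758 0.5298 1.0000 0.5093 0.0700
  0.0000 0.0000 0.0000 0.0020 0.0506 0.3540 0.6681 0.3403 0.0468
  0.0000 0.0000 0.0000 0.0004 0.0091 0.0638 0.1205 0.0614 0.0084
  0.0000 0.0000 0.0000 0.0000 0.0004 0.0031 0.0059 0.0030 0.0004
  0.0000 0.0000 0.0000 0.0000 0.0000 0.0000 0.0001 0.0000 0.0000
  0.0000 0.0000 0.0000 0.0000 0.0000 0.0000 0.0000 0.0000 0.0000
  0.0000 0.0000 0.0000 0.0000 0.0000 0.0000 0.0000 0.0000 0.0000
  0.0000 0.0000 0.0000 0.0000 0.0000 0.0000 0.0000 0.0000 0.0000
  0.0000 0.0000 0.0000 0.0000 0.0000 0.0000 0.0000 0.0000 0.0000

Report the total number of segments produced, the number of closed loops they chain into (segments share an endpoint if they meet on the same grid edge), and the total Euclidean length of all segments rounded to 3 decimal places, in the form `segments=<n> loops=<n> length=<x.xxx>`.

segments=12 loops=1 length=9.477

cell (0,5): code 0100 → (0.595,6.000)–(1.000,5.232)
cell (0,6): code 1000 → (1.000,6.736)–(0.595,6.000)
cell (1,4): code 0100 → (1.139,5.000)–(2.000,4.401)
cell (1,5): code 1110 → (1.000,5.232)–(1.139,5.000)
cell (1,6): code 1101 → (1.172,7.000)–(1.000,6.736)
cell (1,7): code 1000 → (2.000,7.572)–(1.172,7.000)
cell (2,4): code 0110 → (2.000,4.401)–(3.000,4.684)
cell (2,7): code 1001 → (3.000,7.280)–(2.000,7.572)
cell (3,4): code 0010 → (3.000,4.684)–(3.331,5.000)
cell (3,5): code 0011 → (3.331,5.000)–(3.749,6.000)
cell (3,6): code 0011 → (3.749,6.000)–(3.295,7.000)
cell (3,7): code 0001 → (3.295,7.000)–(3.000,7.280)
total: 12 segments, chained into 1 closed loop(s), length Σ = 9.476751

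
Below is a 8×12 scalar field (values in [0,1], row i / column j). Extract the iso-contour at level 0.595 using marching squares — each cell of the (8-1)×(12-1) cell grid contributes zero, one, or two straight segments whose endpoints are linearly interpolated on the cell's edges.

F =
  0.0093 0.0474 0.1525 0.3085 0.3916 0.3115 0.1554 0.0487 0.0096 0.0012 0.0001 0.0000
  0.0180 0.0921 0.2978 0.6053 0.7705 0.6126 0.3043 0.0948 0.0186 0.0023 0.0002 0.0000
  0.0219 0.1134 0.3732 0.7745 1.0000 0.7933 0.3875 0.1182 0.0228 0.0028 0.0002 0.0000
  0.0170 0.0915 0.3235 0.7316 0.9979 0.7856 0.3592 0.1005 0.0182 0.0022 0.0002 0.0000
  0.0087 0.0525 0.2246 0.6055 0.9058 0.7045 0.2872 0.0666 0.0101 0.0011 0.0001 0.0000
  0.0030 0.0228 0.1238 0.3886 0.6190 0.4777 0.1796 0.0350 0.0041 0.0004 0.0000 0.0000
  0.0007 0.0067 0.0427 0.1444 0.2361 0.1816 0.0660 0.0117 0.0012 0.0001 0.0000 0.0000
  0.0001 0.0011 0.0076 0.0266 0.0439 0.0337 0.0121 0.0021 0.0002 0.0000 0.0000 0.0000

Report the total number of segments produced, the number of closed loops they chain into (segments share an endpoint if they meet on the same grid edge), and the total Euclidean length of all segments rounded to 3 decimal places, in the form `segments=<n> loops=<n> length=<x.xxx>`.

cell (0,2): code 0100 → (0.965,3.000)–(1.000,2.967)
cell (0,3): code 1100 → (0.537,4.000)–(0.965,3.000)
cell (0,4): code 1100 → (0.942,5.000)–(0.537,4.000)
cell (0,5): code 1000 → (1.000,5.057)–(0.942,5.000)
cell (1,2): code 0110 → (1.000,2.967)–(2.000,2.553)
cell (1,5): code 1001 → (2.000,5.489)–(1.000,5.057)
cell (2,2): code 0110 → (2.000,2.553)–(3.000,2.665)
cell (2,5): code 1001 → (3.000,5.447)–(2.000,5.489)
cell (3,2): code 0110 → (3.000,2.665)–(4.000,2.972)
cell (3,5): code 1001 → (4.000,5.262)–(3.000,5.447)
cell (4,2): code 0010 → (4.000,2.972)–(4.048,3.000)
cell (4,3): code 0111 → (4.048,3.000)–(5.000,3.896)
cell (4,4): code 1011 → (5.000,4.170)–(4.483,5.000)
cell (4,5): code 0001 → (4.483,5.000)–(4.000,5.262)
cell (5,3): code 0010 → (5.000,3.896)–(5.063,4.000)
cell (5,4): code 0001 → (5.063,4.000)–(5.000,4.170)
total: 16 segments, chained into 1 closed loop(s), length Σ = 11.731074

segments=16 loops=1 length=11.731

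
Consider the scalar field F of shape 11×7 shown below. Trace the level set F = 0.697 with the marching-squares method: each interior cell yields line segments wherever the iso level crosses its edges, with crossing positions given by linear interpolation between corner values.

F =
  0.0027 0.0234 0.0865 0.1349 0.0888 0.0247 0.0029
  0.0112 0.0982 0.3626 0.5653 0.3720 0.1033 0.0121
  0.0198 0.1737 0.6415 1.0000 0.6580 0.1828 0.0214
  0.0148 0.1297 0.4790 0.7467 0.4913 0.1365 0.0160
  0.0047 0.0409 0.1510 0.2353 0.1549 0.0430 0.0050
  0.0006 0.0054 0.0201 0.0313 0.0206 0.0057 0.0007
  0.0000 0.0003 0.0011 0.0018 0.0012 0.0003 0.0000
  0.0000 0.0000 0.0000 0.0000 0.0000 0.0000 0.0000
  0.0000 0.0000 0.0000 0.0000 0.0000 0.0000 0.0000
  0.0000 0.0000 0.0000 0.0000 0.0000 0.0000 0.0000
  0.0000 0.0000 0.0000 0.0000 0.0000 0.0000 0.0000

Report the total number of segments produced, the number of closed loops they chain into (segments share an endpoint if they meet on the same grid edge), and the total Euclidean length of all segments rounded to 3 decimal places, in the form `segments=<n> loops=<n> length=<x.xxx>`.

cell (1,2): code 0100 → (1.303,3.000)–(2.000,2.155)
cell (1,3): code 1000 → (2.000,3.886)–(1.303,3.000)
cell (2,2): code 0110 → (2.000,2.155)–(3.000,2.814)
cell (2,3): code 1001 → (3.000,3.195)–(2.000,3.886)
cell (3,2): code 0010 → (3.000,2.814)–(3.097,3.000)
cell (3,3): code 0001 → (3.097,3.000)–(3.000,3.195)
total: 6 segments, chained into 1 closed loop(s), length Σ = 5.063530

segments=6 loops=1 length=5.064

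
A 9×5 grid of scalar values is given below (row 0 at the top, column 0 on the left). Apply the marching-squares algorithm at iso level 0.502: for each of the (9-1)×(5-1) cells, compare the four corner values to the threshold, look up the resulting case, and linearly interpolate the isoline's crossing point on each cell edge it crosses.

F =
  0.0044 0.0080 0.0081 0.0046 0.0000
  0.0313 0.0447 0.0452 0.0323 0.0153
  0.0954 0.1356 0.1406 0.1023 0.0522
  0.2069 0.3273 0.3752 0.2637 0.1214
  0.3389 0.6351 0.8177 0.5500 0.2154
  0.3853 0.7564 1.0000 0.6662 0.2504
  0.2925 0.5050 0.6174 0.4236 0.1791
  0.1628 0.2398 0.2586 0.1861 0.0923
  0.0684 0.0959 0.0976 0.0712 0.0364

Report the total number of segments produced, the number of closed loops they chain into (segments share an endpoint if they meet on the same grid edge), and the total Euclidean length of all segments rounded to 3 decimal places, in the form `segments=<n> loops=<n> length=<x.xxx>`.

segments=12 loops=1 length=9.329

cell (3,0): code 0100 → (3.568,1.000)–(4.000,0.551)
cell (3,1): code 1100 → (3.287,2.000)–(3.568,1.000)
cell (3,2): code 1100 → (3.832,3.000)–(3.287,2.000)
cell (3,3): code 1000 → (4.000,3.143)–(3.832,3.000)
cell (4,0): code 0110 → (4.000,0.551)–(5.000,0.314)
cell (4,3): code 1001 → (5.000,3.395)–(4.000,3.143)
cell (5,0): code 0110 → (5.000,0.314)–(6.000,0.986)
cell (5,2): code 1011 → (6.000,2.595)–(5.677,3.000)
cell (5,3): code 0001 → (5.677,3.000)–(5.000,3.395)
cell (6,0): code 0010 → (6.000,0.986)–(6.011,1.000)
cell (6,1): code 0011 → (6.011,1.000)–(6.322,2.000)
cell (6,2): code 0001 → (6.322,2.000)–(6.000,2.595)
total: 12 segments, chained into 1 closed loop(s), length Σ = 9.328684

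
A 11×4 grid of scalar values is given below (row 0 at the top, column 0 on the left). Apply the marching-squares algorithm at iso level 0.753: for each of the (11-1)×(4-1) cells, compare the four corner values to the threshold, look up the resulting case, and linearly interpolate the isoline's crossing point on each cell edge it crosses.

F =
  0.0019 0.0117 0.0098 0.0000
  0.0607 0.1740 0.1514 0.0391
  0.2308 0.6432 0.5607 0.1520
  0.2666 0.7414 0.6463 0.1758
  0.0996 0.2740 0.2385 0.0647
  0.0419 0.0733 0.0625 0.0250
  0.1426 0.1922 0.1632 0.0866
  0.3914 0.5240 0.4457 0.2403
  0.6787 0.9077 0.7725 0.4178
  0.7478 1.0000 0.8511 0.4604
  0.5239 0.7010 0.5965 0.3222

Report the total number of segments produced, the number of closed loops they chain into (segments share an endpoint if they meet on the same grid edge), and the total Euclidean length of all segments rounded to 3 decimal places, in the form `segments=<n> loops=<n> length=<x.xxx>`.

cell (7,0): code 0100 → (7.597,1.000)–(8.000,0.324)
cell (7,1): code 1100 → (7.940,2.000)–(7.597,1.000)
cell (7,2): code 1000 → (8.000,2.055)–(7.940,2.000)
cell (8,0): code 0110 → (8.000,0.324)–(9.000,0.021)
cell (8,2): code 1001 → (9.000,2.251)–(8.000,2.055)
cell (9,0): code 0010 → (9.000,0.021)–(9.826,1.000)
cell (9,1): code 0011 → (9.826,1.000)–(9.385,2.000)
cell (9,2): code 0001 → (9.385,2.000)–(9.000,2.251)
total: 8 segments, chained into 1 closed loop(s), length Σ = 6.823376

segments=8 loops=1 length=6.823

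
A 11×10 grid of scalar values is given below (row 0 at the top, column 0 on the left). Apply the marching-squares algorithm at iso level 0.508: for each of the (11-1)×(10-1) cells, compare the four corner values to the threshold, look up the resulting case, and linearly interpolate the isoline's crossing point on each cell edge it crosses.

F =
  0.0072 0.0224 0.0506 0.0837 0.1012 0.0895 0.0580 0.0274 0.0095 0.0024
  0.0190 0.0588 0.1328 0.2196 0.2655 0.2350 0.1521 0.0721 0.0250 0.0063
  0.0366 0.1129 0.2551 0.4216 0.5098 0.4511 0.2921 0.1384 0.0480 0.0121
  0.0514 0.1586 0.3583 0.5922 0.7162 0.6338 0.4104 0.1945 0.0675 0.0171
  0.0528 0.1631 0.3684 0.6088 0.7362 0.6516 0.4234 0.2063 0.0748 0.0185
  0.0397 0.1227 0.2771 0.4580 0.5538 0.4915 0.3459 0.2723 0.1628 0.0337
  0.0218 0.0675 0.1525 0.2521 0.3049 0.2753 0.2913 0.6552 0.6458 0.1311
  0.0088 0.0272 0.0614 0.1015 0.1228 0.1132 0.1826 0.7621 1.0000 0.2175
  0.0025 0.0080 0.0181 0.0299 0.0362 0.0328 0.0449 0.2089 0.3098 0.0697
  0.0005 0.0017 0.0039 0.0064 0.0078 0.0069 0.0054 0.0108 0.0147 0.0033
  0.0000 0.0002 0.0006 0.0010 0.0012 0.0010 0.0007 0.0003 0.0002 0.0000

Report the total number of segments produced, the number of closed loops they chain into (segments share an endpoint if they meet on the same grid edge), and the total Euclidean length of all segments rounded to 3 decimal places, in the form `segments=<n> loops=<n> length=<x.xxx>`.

segments=22 loops=2 length=16.371

cell (1,3): code 0100 → (1.993,4.000)–(2.000,3.980)
cell (1,4): code 1000 → (2.000,4.031)–(1.993,4.000)
cell (2,2): code 0100 → (2.506,3.000)–(3.000,2.640)
cell (2,3): code 1110 → (2.000,3.980)–(2.506,3.000)
cell (2,4): code 1101 → (2.311,5.000)–(2.000,4.031)
cell (2,5): code 1000 → (3.000,5.563)–(2.311,5.000)
cell (3,2): code 0110 → (3.000,2.640)–(4.000,2.581)
cell (3,5): code 1001 → (4.000,5.629)–(3.000,5.563)
cell (4,2): code 0010 → (4.000,2.581)–(4.668,3.000)
cell (4,3): code 0111 → (4.668,3.000)–(5.000,3.522)
cell (4,4): code 1011 → (5.000,4.735)–(4.897,5.000)
cell (4,5): code 0001 → (4.897,5.000)–(4.000,5.629)
cell (5,3): code 0010 → (5.000,3.522)–(5.184,4.000)
cell (5,4): code 0001 → (5.184,4.000)–(5.000,4.735)
cell (5,6): code 0100 → (5.616,7.000)–(6.000,6.595)
cell (5,7): code 1100 → (5.715,8.000)–(5.616,7.000)
cell (5,8): code 1000 → (6.000,8.268)–(5.715,8.000)
cell (6,6): code 0110 → (6.000,6.595)–(7.000,6.562)
cell (6,8): code 1001 → (7.000,8.629)–(6.000,8.268)
cell (7,6): code 0010 → (7.000,6.562)–(7.459,7.000)
cell (7,7): code 0011 → (7.459,7.000)–(7.713,8.000)
cell (7,8): code 0001 → (7.713,8.000)–(7.000,8.629)
total: 22 segments, chained into 2 closed loop(s), length Σ = 16.370932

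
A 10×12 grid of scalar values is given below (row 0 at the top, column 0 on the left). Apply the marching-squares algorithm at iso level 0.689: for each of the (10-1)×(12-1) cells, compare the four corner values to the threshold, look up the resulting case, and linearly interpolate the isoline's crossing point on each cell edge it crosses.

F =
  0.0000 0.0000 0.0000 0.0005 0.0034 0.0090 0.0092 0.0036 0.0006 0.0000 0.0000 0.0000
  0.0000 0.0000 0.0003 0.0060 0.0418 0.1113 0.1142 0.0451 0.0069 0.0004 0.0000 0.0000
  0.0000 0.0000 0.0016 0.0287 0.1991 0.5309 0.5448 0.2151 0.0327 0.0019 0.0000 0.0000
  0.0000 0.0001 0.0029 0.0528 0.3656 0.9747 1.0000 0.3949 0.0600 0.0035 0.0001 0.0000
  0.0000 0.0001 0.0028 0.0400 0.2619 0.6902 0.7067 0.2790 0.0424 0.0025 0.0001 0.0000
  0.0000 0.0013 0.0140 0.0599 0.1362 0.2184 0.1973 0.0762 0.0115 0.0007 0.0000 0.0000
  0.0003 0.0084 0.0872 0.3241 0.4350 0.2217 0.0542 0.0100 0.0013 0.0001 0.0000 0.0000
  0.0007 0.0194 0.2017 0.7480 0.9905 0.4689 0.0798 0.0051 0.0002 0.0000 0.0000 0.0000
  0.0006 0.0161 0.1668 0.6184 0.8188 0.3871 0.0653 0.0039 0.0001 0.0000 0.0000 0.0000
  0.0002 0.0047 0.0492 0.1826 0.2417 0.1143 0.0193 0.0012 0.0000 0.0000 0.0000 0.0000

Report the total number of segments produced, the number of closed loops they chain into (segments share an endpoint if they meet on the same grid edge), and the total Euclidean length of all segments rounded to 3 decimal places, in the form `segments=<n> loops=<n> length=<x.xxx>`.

segments=16 loops=2 length=11.183

cell (2,4): code 0100 → (2.356,5.000)–(3.000,4.531)
cell (2,5): code 1100 → (2.317,6.000)–(2.356,5.000)
cell (2,6): code 1000 → (3.000,6.514)–(2.317,6.000)
cell (3,4): code 0110 → (3.000,4.531)–(4.000,4.997)
cell (3,6): code 1001 → (4.000,6.041)–(3.000,6.514)
cell (4,4): code 0010 → (4.000,4.997)–(4.003,5.000)
cell (4,5): code 0011 → (4.003,5.000)–(4.035,6.000)
cell (4,6): code 0001 → (4.035,6.000)–(4.000,6.041)
cell (6,2): code 0100 → (6.861,3.000)–(7.000,2.892)
cell (6,3): code 1100 → (6.457,4.000)–(6.861,3.000)
cell (6,4): code 1000 → (7.000,4.578)–(6.457,4.000)
cell (7,2): code 0010 → (7.000,2.892)–(7.455,3.000)
cell (7,3): code 0111 → (7.455,3.000)–(8.000,3.352)
cell (7,4): code 1001 → (8.000,4.301)–(7.000,4.578)
cell (8,3): code 0010 → (8.000,3.352)–(8.225,4.000)
cell (8,4): code 0001 → (8.225,4.000)–(8.000,4.301)
total: 16 segments, chained into 2 closed loop(s), length Σ = 11.182932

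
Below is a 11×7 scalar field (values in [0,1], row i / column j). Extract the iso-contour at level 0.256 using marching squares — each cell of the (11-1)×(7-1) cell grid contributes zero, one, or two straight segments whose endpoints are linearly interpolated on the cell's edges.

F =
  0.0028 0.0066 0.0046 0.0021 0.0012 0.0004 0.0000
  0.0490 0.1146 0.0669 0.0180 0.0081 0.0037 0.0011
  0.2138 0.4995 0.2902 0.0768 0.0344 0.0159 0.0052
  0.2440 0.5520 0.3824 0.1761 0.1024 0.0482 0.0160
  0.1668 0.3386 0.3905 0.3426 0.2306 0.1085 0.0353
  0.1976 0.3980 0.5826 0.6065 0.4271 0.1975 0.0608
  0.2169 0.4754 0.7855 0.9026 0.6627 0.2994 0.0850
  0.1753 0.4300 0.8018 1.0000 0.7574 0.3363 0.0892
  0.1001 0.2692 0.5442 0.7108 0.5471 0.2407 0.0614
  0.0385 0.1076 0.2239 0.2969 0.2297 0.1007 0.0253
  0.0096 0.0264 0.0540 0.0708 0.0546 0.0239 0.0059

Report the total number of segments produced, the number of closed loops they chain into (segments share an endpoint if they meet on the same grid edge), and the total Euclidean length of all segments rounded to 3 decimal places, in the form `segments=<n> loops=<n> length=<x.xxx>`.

segments=26 loops=1 length=20.754

cell (1,0): code 0100 → (1.367,1.000)–(2.000,0.148)
cell (1,1): code 1100 → (1.847,2.000)–(1.367,1.000)
cell (1,2): code 1000 → (2.000,2.160)–(1.847,2.000)
cell (2,0): code 0110 → (2.000,0.148)–(3.000,0.039)
cell (2,2): code 1001 → (3.000,2.613)–(2.000,2.160)
cell (3,0): code 0110 → (3.000,0.039)–(4.000,0.519)
cell (3,2): code 1101 → (3.480,3.000)–(3.000,2.613)
cell (3,3): code 1000 → (4.000,3.773)–(3.480,3.000)
cell (4,0): code 0110 → (4.000,0.519)–(5.000,0.291)
cell (4,3): code 1101 → (4.129,4.000)–(4.000,3.773)
cell (4,4): code 1000 → (5.000,4.745)–(4.129,4.000)
cell (5,0): code 0110 → (5.000,0.291)–(6.000,0.151)
cell (5,4): code 1101 → (5.574,5.000)–(5.000,4.745)
cell (5,5): code 1000 → (6.000,5.202)–(5.574,5.000)
cell (6,0): code 0110 → (6.000,0.151)–(7.000,0.317)
cell (6,5): code 1001 → (7.000,5.325)–(6.000,5.202)
cell (7,0): code 0110 → (7.000,0.317)–(8.000,0.922)
cell (7,4): code 1011 → (8.000,4.950)–(7.840,5.000)
cell (7,5): code 0001 → (7.840,5.000)–(7.000,5.325)
cell (8,0): code 0010 → (8.000,0.922)–(8.082,1.000)
cell (8,1): code 0011 → (8.082,1.000)–(8.900,2.000)
cell (8,2): code 0111 → (8.900,2.000)–(9.000,2.440)
cell (8,3): code 1011 → (9.000,3.609)–(8.917,4.000)
cell (8,4): code 0001 → (8.917,4.000)–(8.000,4.950)
cell (9,2): code 0010 → (9.000,2.440)–(9.181,3.000)
cell (9,3): code 0001 → (9.181,3.000)–(9.000,3.609)
total: 26 segments, chained into 1 closed loop(s), length Σ = 20.754109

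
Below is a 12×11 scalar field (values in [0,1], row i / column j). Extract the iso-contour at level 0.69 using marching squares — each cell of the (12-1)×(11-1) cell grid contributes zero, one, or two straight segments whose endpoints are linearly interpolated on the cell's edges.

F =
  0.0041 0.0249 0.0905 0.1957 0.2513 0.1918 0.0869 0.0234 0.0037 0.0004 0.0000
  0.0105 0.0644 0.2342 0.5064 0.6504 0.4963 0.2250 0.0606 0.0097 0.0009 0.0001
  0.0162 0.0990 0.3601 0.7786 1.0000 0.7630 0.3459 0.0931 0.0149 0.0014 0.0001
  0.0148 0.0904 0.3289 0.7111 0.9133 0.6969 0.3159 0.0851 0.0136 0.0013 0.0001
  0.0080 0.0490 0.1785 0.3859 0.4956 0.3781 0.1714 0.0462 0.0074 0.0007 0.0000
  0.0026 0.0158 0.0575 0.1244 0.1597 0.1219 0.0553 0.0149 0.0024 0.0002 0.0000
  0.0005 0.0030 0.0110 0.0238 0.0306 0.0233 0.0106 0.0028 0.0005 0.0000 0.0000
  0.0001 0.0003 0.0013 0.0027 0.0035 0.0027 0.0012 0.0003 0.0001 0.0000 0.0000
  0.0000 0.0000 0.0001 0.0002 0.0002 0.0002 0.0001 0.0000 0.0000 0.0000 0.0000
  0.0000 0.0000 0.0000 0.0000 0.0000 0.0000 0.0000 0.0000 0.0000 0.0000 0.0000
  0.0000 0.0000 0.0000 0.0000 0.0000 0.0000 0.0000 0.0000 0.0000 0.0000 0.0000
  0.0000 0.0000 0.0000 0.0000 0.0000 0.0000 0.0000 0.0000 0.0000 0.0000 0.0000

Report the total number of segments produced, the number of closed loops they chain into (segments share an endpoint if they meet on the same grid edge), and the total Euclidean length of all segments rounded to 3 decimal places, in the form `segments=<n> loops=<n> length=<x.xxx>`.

segments=10 loops=1 length=7.399

cell (1,2): code 0100 → (1.675,3.000)–(2.000,2.788)
cell (1,3): code 1100 → (1.113,4.000)–(1.675,3.000)
cell (1,4): code 1100 → (1.726,5.000)–(1.113,4.000)
cell (1,5): code 1000 → (2.000,5.175)–(1.726,5.000)
cell (2,2): code 0110 → (2.000,2.788)–(3.000,2.945)
cell (2,5): code 1001 → (3.000,5.018)–(2.000,5.175)
cell (3,2): code 0010 → (3.000,2.945)–(3.065,3.000)
cell (3,3): code 0011 → (3.065,3.000)–(3.535,4.000)
cell (3,4): code 0011 → (3.535,4.000)–(3.022,5.000)
cell (3,5): code 0001 → (3.022,5.000)–(3.000,5.018)
total: 10 segments, chained into 1 closed loop(s), length Σ = 7.399366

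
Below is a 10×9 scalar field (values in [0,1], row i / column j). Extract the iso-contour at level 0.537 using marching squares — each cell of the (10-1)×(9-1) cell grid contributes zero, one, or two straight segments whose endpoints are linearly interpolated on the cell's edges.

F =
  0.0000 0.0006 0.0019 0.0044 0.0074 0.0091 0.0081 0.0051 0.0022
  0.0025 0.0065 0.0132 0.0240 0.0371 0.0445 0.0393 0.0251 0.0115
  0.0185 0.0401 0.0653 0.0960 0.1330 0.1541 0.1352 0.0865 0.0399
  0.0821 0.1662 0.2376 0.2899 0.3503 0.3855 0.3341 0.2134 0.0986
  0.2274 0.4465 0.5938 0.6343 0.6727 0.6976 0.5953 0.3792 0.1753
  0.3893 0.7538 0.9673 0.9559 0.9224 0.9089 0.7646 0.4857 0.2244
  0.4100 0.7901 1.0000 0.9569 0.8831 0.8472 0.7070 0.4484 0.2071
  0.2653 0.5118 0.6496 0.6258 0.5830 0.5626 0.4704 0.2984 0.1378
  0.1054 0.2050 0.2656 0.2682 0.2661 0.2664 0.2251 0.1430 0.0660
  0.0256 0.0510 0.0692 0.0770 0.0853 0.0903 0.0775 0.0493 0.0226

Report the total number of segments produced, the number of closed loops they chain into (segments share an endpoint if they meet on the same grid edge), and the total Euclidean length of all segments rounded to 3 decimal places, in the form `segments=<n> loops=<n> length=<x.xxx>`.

cell (3,1): code 0100 → (3.841,2.000)–(4.000,1.614)
cell (3,2): code 1100 → (3.717,3.000)–(3.841,2.000)
cell (3,3): code 1100 → (3.579,4.000)–(3.717,3.000)
cell (3,4): code 1100 → (3.485,5.000)–(3.579,4.000)
cell (3,5): code 1100 → (3.777,6.000)–(3.485,5.000)
cell (3,6): code 1000 → (4.000,6.270)–(3.777,6.000)
cell (4,0): code 0100 → (4.295,1.000)–(5.000,0.405)
cell (4,1): code 1110 → (4.000,1.614)–(4.295,1.000)
cell (4,6): code 1001 → (5.000,6.816)–(4.000,6.270)
cell (5,0): code 0110 → (5.000,0.405)–(6.000,0.334)
cell (5,6): code 1001 → (6.000,6.657)–(5.000,6.816)
cell (6,0): code 0010 → (6.000,0.334)–(6.909,1.000)
cell (6,1): code 0111 → (6.909,1.000)–(7.000,1.183)
cell (6,5): code 1011 → (7.000,5.278)–(6.719,6.000)
cell (6,6): code 0001 → (6.719,6.000)–(6.000,6.657)
cell (7,1): code 0010 → (7.000,1.183)–(7.293,2.000)
cell (7,2): code 0011 → (7.293,2.000)–(7.248,3.000)
cell (7,3): code 0011 → (7.248,3.000)–(7.145,4.000)
cell (7,4): code 0011 → (7.145,4.000)–(7.086,5.000)
cell (7,5): code 0001 → (7.086,5.000)–(7.000,5.278)
total: 20 segments, chained into 1 closed loop(s), length Σ = 16.836400

segments=20 loops=1 length=16.836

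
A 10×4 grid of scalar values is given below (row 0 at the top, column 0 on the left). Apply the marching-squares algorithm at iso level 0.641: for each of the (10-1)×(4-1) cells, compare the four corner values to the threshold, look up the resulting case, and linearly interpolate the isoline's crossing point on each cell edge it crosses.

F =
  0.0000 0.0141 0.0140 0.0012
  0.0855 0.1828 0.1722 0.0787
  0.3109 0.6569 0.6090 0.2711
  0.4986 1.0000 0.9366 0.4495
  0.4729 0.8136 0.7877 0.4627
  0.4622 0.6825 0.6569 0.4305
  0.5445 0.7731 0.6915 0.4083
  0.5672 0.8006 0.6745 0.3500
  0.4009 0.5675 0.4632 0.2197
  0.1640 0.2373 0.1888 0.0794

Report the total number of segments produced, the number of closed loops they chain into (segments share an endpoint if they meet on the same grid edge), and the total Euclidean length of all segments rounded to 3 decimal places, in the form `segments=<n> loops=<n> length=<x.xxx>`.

cell (1,0): code 0100 → (1.966,1.000)–(2.000,0.954)
cell (1,1): code 1000 → (2.000,1.332)–(1.966,1.000)
cell (2,0): code 0110 → (2.000,0.954)–(3.000,0.284)
cell (2,1): code 1101 → (2.098,2.000)–(2.000,1.332)
cell (2,2): code 1000 → (3.000,2.607)–(2.098,2.000)
cell (3,0): code 0110 → (3.000,0.284)–(4.000,0.493)
cell (3,2): code 1001 → (4.000,2.451)–(3.000,2.607)
cell (4,0): code 0110 → (4.000,0.493)–(5.000,0.812)
cell (4,2): code 1001 → (5.000,2.070)–(4.000,2.451)
cell (5,0): code 0110 → (5.000,0.812)–(6.000,0.422)
cell (5,2): code 1001 → (6.000,2.178)–(5.000,2.070)
cell (6,0): code 0110 → (6.000,0.422)–(7.000,0.316)
cell (6,2): code 1001 → (7.000,2.103)–(6.000,2.178)
cell (7,0): code 0010 → (7.000,0.316)–(7.685,1.000)
cell (7,1): code 0011 → (7.685,1.000)–(7.159,2.000)
cell (7,2): code 0001 → (7.159,2.000)–(7.000,2.103)
total: 16 segments, chained into 1 closed loop(s), length Σ = 13.884342

segments=16 loops=1 length=13.884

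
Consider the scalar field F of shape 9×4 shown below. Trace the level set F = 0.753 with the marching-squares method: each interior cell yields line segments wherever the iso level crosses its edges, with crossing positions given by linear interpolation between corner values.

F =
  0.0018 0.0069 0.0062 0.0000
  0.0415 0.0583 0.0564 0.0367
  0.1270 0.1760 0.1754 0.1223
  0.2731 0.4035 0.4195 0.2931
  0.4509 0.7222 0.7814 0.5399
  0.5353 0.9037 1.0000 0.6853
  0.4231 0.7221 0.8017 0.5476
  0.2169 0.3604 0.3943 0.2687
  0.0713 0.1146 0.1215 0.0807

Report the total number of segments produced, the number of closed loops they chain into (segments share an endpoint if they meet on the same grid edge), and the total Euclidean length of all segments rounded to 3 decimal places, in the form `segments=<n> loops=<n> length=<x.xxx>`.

segments=10 loops=1 length=6.664

cell (3,1): code 0100 → (3.922,2.000)–(4.000,1.520)
cell (3,2): code 1000 → (4.000,2.118)–(3.922,2.000)
cell (4,0): code 0100 → (4.170,1.000)–(5.000,0.591)
cell (4,1): code 1110 → (4.000,1.520)–(4.170,1.000)
cell (4,2): code 1001 → (5.000,2.785)–(4.000,2.118)
cell (5,0): code 0010 → (5.000,0.591)–(5.830,1.000)
cell (5,1): code 0111 → (5.830,1.000)–(6.000,1.388)
cell (5,2): code 1001 → (6.000,2.192)–(5.000,2.785)
cell (6,1): code 0010 → (6.000,1.388)–(6.120,2.000)
cell (6,2): code 0001 → (6.120,2.000)–(6.000,2.192)
total: 10 segments, chained into 1 closed loop(s), length Σ = 6.663530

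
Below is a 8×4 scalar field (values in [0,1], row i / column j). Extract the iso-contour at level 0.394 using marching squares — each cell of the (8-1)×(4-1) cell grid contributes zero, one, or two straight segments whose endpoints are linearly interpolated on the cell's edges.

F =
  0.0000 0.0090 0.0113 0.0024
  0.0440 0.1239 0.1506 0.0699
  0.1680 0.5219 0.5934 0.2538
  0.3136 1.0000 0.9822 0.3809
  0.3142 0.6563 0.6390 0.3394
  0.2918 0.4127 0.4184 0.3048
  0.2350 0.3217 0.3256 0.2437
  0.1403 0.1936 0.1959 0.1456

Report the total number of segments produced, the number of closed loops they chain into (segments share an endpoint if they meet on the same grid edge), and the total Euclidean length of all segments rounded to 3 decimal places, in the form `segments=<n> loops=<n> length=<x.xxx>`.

cell (1,0): code 0100 → (1.679,1.000)–(2.000,0.639)
cell (1,1): code 1100 → (1.550,2.000)–(1.679,1.000)
cell (1,2): code 1000 → (2.000,2.587)–(1.550,2.000)
cell (2,0): code 0110 → (2.000,0.639)–(3.000,0.117)
cell (2,2): code 1001 → (3.000,2.978)–(2.000,2.587)
cell (3,0): code 0110 → (3.000,0.117)–(4.000,0.233)
cell (3,2): code 1001 → (4.000,2.818)–(3.000,2.978)
cell (4,0): code 0110 → (4.000,0.233)–(5.000,0.845)
cell (4,2): code 1001 → (5.000,2.215)–(4.000,2.818)
cell (5,0): code 0010 → (5.000,0.845)–(5.205,1.000)
cell (5,1): code 0011 → (5.205,1.000)–(5.263,2.000)
cell (5,2): code 0001 → (5.263,2.000)–(5.000,2.215)
total: 12 segments, chained into 1 closed loop(s), length Σ = 10.391426

segments=12 loops=1 length=10.391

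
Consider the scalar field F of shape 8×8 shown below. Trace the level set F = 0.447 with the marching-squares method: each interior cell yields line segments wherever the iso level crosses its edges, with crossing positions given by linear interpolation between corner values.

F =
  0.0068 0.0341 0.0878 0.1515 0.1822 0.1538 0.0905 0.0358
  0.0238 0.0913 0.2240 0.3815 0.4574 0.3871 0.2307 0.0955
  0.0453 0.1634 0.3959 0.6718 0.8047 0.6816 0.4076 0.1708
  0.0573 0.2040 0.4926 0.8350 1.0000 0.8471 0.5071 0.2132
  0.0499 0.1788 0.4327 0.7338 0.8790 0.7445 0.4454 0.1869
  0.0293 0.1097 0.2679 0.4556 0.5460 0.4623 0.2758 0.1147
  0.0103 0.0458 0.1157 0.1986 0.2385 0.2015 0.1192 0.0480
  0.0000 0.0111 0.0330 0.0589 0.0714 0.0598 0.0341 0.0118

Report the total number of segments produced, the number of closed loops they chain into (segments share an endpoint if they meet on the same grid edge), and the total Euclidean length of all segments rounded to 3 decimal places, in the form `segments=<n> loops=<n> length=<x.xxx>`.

cell (0,3): code 0100 → (0.962,4.000)–(1.000,3.863)
cell (0,4): code 1000 → (1.000,4.148)–(0.962,4.000)
cell (1,2): code 0100 → (1.226,3.000)–(2.000,2.185)
cell (1,3): code 1110 → (1.000,3.863)–(1.226,3.000)
cell (1,4): code 1101 → (1.203,5.000)–(1.000,4.148)
cell (1,5): code 1000 → (2.000,5.856)–(1.203,5.000)
cell (2,1): code 0100 → (2.528,2.000)–(3.000,1.842)
cell (2,2): code 1110 → (2.000,2.185)–(2.528,2.000)
cell (2,5): code 1101 → (2.396,6.000)–(2.000,5.856)
cell (2,6): code 1000 → (3.000,6.204)–(2.396,6.000)
cell (3,1): code 0010 → (3.000,1.842)–(3.761,2.000)
cell (3,2): code 0111 → (3.761,2.000)–(4.000,2.047)
cell (3,5): code 1011 → (4.000,5.995)–(3.974,6.000)
cell (3,6): code 0001 → (3.974,6.000)–(3.000,6.204)
cell (4,2): code 0110 → (4.000,2.047)–(5.000,2.954)
cell (4,5): code 1001 → (5.000,5.082)–(4.000,5.995)
cell (5,2): code 0010 → (5.000,2.954)–(5.033,3.000)
cell (5,3): code 0011 → (5.033,3.000)–(5.322,4.000)
cell (5,4): code 0011 → (5.322,4.000)–(5.059,5.000)
cell (5,5): code 0001 → (5.059,5.000)–(5.000,5.082)
total: 20 segments, chained into 1 closed loop(s), length Σ = 13.451430

segments=20 loops=1 length=13.451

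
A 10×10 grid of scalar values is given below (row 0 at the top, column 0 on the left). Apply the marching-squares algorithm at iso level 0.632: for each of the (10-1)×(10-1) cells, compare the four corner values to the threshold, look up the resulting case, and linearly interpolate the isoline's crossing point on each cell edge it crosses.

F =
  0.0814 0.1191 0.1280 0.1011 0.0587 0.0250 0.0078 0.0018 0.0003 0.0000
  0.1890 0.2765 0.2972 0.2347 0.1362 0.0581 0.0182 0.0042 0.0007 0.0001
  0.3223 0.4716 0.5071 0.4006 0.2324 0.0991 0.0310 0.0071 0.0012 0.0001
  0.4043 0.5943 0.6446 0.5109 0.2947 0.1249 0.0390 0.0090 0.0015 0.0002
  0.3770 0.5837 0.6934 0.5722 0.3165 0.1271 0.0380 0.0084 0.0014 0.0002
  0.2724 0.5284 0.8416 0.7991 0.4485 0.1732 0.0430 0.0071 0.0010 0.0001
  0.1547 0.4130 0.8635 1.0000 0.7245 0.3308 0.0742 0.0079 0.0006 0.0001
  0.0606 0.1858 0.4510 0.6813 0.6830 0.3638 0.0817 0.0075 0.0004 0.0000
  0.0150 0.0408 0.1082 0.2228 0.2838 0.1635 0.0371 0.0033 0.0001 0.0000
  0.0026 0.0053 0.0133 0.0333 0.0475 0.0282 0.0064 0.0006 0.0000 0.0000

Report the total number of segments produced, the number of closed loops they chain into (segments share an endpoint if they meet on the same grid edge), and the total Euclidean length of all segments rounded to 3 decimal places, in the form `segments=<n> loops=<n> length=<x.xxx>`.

segments=16 loops=1 length=11.345

cell (2,1): code 0100 → (2.908,2.000)–(3.000,1.750)
cell (2,2): code 1000 → (3.000,2.094)–(2.908,2.000)
cell (3,1): code 0110 → (3.000,1.750)–(4.000,1.440)
cell (3,2): code 1001 → (4.000,2.507)–(3.000,2.094)
cell (4,1): code 0110 → (4.000,1.440)–(5.000,1.331)
cell (4,2): code 1101 → (4.264,3.000)–(4.000,2.507)
cell (4,3): code 1000 → (5.000,3.477)–(4.264,3.000)
cell (5,1): code 0110 → (5.000,1.331)–(6.000,1.486)
cell (5,3): code 1101 → (5.665,4.000)–(5.000,3.477)
cell (5,4): code 1000 → (6.000,4.235)–(5.665,4.000)
cell (6,1): code 0010 → (6.000,1.486)–(6.561,2.000)
cell (6,2): code 0111 → (6.561,2.000)–(7.000,2.786)
cell (6,4): code 1001 → (7.000,4.160)–(6.000,4.235)
cell (7,2): code 0010 → (7.000,2.786)–(7.108,3.000)
cell (7,3): code 0011 → (7.108,3.000)–(7.128,4.000)
cell (7,4): code 0001 → (7.128,4.000)–(7.000,4.160)
total: 16 segments, chained into 1 closed loop(s), length Σ = 11.344808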